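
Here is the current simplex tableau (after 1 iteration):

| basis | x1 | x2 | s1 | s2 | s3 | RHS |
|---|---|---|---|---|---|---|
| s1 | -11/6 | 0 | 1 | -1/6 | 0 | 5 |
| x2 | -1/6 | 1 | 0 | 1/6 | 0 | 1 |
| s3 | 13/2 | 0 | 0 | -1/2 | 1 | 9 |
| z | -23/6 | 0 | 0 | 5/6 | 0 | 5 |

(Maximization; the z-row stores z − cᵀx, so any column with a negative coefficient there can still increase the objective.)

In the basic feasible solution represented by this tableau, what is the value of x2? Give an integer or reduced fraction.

1

x2 is basic (row 2); its value is the RHS of that row: 1.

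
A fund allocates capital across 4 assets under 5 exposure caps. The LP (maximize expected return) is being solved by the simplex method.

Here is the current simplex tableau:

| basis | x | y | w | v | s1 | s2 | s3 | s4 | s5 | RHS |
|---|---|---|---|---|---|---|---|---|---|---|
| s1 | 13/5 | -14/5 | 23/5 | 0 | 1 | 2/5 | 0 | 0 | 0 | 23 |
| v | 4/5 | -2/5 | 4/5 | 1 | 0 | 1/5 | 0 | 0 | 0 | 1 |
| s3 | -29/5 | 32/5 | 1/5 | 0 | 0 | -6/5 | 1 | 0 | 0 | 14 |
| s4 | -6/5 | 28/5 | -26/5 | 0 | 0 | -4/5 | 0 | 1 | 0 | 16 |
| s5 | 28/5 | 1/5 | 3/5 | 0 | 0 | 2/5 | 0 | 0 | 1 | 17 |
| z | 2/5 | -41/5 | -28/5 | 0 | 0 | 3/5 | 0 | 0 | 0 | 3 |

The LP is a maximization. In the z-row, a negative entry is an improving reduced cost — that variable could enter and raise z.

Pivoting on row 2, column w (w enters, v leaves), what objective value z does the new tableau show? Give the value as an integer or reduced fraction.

10

Minimum ratio for w: 1/(4/5) = 5/4.
z changes by −(z-row coeff of w)·ratio = −(-28/5)·(5/4) = 7.
New z = 3 + 7 = 10.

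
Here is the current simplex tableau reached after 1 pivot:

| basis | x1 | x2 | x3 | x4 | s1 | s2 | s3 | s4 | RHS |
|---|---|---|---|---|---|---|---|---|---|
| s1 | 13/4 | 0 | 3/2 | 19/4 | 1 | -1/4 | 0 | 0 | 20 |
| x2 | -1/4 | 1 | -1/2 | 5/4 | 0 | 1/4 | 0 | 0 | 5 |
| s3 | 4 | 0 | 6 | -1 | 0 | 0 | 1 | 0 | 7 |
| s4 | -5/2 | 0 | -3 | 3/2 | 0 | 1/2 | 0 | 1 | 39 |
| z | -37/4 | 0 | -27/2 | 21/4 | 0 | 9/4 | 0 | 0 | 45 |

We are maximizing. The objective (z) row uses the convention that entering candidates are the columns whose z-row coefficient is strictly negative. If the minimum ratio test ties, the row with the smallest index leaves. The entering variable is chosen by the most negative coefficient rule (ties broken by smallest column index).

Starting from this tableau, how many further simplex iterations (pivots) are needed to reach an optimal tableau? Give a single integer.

pivot: x3 in, s3 out → z = 243/4
pivot: x1 in, x3 out → z = 979/16
No improving column remains; optimal.

2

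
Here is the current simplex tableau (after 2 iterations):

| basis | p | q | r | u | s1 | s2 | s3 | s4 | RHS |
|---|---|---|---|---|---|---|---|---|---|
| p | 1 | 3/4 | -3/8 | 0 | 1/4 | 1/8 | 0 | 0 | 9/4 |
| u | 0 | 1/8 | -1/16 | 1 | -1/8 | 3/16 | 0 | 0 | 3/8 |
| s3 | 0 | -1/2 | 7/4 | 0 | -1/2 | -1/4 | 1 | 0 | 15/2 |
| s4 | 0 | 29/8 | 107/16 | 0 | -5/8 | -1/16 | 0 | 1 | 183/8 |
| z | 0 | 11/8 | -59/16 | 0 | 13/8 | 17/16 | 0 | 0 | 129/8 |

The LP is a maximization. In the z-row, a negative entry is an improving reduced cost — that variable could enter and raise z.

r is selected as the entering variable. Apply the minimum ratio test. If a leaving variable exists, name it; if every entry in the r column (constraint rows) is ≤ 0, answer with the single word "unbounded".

s4

Ratios: row 1 (p): entry -3/8 ≤ 0, skip; row 2 (u): entry -1/16 ≤ 0, skip; row 3 (s3): (15/2)/(7/4) = 30/7; row 4 (s4): (183/8)/(107/16) = 366/107.
Minimum ratio is in the s4 row, so s4 leaves.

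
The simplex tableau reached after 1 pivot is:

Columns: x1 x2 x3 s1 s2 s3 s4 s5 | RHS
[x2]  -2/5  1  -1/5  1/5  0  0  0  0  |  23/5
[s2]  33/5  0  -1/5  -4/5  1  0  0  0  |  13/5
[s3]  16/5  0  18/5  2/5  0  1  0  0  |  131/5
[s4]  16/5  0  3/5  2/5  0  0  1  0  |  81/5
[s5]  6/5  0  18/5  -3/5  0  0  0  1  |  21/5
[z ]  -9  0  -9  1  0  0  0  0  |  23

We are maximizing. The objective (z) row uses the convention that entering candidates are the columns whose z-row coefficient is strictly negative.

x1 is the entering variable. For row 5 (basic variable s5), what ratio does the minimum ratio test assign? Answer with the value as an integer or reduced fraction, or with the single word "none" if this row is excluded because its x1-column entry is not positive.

7/2

Ratio = RHS / (x1 entry) = (21/5) / (6/5) = 7/2.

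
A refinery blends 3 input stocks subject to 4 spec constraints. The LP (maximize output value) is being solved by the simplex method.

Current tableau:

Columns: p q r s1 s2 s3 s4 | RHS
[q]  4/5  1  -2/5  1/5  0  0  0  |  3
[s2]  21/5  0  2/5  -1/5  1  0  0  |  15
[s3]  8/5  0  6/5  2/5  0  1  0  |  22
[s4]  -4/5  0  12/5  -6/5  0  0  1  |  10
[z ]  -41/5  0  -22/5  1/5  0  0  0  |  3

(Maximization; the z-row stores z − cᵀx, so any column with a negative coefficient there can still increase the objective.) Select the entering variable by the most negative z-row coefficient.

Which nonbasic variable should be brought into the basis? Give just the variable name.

Objective-row coefficients: p: -41/5, q: 0, r: -22/5, s1: 1/5, s2: 0, s3: 0, s4: 0.
The most negative is -41/5 in column p, so p enters.

p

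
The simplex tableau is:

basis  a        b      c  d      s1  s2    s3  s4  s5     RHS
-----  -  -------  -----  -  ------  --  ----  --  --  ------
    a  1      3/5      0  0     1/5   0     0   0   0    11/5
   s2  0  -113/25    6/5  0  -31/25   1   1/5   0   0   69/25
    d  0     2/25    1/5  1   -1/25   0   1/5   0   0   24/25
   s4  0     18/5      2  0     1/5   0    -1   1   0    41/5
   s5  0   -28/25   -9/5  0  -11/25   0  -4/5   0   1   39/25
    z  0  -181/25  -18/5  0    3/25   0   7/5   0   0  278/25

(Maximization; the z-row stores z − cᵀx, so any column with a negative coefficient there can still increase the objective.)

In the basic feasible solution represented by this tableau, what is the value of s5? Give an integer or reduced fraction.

39/25

s5 is basic (row 5); its value is the RHS of that row: 39/25.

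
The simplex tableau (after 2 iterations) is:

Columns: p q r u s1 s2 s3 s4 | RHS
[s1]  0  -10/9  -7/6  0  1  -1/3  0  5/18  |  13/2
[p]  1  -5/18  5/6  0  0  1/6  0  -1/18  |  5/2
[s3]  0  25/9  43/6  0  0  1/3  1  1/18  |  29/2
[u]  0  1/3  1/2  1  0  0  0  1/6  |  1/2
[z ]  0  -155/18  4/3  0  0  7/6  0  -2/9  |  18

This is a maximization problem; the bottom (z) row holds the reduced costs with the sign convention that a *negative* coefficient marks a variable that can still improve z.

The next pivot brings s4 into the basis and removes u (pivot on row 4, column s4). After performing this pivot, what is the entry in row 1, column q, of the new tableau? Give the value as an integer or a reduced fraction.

Pivot element is row 4, column s4: 1/6.
Normalize row 4: new (row 4, q) = (1/3)/(1/6) = 2.
row 1 ← row 1 − (5/18)·(new row 4): -10/9 − (5/18)·2 = -5/3.

-5/3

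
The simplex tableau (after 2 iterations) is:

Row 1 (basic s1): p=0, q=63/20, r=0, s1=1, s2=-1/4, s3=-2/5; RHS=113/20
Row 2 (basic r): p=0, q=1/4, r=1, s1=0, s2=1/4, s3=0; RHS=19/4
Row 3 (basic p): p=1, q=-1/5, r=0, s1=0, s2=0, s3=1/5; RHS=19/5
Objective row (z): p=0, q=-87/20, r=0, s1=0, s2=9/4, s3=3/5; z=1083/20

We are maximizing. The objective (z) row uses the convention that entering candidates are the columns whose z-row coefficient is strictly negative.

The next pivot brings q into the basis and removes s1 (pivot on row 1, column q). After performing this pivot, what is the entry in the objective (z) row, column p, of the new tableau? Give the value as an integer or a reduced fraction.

Pivot element is row 1, column q: 63/20.
Normalize row 1: new (row 1, p) = 0/(63/20) = 0.
z-row ← z-row − (-87/20)·(new row 1): 0 − (-87/20)·0 = 0.

0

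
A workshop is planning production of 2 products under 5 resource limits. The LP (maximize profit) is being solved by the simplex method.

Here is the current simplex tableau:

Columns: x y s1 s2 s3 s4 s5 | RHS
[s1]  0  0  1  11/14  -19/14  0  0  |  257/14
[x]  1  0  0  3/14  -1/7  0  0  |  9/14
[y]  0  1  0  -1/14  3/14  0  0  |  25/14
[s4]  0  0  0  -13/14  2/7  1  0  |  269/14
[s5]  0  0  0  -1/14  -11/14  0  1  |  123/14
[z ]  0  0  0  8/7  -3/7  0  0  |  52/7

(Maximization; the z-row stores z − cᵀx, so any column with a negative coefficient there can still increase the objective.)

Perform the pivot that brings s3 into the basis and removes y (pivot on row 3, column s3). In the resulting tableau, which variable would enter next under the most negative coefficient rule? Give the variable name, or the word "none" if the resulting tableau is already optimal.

none

Pivot element 3/14. New z-row = old z-row − (-3/7)·(row 3/(3/14)).
Updated z-row coefficients: x: 0, y: 2, s1: 0, s2: 1, s3: 0, s4: 0, s5: 0.
No coefficient is strictly negative; the tableau after this pivot is optimal.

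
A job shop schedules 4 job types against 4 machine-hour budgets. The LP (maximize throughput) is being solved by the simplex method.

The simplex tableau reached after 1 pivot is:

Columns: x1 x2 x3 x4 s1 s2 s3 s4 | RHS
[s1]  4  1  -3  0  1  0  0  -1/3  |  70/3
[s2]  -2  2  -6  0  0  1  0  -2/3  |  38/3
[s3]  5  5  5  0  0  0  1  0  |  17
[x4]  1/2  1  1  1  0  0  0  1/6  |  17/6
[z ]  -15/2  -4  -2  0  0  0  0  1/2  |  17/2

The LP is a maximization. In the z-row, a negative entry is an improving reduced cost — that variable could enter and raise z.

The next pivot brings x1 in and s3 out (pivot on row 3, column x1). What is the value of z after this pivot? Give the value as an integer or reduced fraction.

34

Minimum ratio for x1: 17/5 = 17/5.
z changes by −(z-row coeff of x1)·ratio = −(-15/2)·(17/5) = 51/2.
New z = 17/2 + (51/2) = 34.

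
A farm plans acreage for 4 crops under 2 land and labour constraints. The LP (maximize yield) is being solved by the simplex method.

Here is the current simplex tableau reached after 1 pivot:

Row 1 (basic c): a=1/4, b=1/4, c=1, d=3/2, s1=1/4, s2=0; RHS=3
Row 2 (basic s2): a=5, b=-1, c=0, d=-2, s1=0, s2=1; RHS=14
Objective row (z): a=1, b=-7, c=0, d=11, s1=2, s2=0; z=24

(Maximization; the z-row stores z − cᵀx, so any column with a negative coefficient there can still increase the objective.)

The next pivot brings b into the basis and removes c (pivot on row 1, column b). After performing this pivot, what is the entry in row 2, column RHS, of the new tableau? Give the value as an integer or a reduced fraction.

26

Pivot element is row 1, column b: 1/4.
Normalize row 1: new (row 1, RHS) = 3/(1/4) = 12.
row 2 ← row 2 − (-1)·(new row 1): 14 − (-1)·12 = 26.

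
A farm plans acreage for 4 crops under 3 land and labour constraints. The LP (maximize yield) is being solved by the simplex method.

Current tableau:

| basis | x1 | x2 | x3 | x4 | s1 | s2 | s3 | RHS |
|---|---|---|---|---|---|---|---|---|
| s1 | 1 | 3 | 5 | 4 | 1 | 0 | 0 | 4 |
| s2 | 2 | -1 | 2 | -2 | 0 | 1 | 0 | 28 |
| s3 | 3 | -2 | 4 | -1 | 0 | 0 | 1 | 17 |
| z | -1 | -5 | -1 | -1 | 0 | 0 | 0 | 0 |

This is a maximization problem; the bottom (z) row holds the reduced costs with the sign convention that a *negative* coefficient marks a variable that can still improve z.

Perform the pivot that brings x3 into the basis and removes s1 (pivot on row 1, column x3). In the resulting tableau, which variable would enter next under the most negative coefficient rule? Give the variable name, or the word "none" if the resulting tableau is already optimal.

x2

Pivot element 5. New z-row = old z-row − (-1)·(row 1/5).
Updated z-row coefficients: x1: -4/5, x2: -22/5, x3: 0, x4: -1/5, s1: 1/5, s2: 0, s3: 0.
The most negative is -22/5 in column x2, so x2 would enter next.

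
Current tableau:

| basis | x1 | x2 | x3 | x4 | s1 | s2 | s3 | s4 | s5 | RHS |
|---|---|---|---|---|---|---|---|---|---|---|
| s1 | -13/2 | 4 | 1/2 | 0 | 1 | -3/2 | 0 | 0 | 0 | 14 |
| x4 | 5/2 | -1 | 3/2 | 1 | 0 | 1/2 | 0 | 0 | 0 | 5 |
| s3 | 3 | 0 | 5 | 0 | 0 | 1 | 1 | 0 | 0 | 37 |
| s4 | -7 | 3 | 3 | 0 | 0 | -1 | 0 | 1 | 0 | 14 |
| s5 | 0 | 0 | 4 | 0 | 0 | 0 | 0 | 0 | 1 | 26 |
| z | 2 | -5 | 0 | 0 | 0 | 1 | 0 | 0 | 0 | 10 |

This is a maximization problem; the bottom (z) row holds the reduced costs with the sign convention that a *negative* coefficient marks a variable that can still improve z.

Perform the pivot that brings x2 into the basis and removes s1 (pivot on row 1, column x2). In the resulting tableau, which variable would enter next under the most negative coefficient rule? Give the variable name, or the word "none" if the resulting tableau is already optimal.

x1

Pivot element 4. New z-row = old z-row − (-5)·(row 1/4).
Updated z-row coefficients: x1: -49/8, x2: 0, x3: 5/8, x4: 0, s1: 5/4, s2: -7/8, s3: 0, s4: 0, s5: 0.
The most negative is -49/8 in column x1, so x1 would enter next.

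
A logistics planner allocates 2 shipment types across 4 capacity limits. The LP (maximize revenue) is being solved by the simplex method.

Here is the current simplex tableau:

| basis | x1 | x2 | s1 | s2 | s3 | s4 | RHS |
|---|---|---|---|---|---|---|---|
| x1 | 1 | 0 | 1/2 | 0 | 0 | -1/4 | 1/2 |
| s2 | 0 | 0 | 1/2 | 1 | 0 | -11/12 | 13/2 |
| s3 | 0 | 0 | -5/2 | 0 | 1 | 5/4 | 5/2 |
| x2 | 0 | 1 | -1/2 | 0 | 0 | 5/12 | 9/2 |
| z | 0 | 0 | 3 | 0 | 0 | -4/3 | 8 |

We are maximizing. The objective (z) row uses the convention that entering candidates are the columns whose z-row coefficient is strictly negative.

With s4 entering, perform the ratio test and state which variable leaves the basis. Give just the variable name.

s3

Ratios: row 1 (x1): entry -1/4 ≤ 0, skip; row 2 (s2): entry -11/12 ≤ 0, skip; row 3 (s3): (5/2)/(5/4) = 2; row 4 (x2): (9/2)/(5/12) = 54/5.
Minimum ratio 2 is in the s3 row, so s3 leaves.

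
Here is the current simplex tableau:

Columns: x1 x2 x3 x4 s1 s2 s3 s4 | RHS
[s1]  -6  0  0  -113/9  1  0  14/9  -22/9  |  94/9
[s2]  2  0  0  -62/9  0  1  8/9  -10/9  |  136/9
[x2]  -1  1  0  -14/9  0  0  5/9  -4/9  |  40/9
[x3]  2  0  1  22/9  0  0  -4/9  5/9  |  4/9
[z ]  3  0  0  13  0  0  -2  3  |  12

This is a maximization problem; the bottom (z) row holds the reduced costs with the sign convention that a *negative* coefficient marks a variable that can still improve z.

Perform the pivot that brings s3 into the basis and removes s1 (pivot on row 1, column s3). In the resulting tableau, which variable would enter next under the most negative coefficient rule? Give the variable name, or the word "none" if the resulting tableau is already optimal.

x1

Pivot element 14/9. New z-row = old z-row − (-2)·(row 1/(14/9)).
Updated z-row coefficients: x1: -33/7, x2: 0, x3: 0, x4: -22/7, s1: 9/7, s2: 0, s3: 0, s4: -1/7.
The most negative is -33/7 in column x1, so x1 would enter next.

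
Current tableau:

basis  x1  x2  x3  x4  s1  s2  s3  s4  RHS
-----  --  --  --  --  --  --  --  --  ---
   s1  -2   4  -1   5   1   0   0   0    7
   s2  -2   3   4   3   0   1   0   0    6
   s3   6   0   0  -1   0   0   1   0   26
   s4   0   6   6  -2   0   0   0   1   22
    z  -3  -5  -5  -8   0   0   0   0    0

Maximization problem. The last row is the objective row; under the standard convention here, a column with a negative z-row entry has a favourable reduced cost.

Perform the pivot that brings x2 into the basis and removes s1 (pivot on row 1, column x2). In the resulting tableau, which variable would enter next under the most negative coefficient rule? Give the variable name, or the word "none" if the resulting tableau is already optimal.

x3

Pivot element 4. New z-row = old z-row − (-5)·(row 1/4).
Updated z-row coefficients: x1: -11/2, x2: 0, x3: -25/4, x4: -7/4, s1: 5/4, s2: 0, s3: 0, s4: 0.
The most negative is -25/4 in column x3, so x3 would enter next.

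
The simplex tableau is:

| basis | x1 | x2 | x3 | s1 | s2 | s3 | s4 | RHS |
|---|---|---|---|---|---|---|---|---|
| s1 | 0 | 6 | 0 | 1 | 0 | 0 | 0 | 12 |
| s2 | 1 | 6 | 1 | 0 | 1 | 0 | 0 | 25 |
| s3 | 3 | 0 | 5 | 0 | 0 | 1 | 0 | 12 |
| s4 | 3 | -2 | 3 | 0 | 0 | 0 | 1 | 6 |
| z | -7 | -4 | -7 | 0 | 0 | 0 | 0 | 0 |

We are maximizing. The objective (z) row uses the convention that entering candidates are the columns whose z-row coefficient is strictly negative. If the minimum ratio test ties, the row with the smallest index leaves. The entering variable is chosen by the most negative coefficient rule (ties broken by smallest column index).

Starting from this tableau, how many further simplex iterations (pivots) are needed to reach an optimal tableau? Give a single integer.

pivot: x1 in, s4 out → z = 14
pivot: x2 in, s1 out → z = 94/3
No improving column remains; optimal.

2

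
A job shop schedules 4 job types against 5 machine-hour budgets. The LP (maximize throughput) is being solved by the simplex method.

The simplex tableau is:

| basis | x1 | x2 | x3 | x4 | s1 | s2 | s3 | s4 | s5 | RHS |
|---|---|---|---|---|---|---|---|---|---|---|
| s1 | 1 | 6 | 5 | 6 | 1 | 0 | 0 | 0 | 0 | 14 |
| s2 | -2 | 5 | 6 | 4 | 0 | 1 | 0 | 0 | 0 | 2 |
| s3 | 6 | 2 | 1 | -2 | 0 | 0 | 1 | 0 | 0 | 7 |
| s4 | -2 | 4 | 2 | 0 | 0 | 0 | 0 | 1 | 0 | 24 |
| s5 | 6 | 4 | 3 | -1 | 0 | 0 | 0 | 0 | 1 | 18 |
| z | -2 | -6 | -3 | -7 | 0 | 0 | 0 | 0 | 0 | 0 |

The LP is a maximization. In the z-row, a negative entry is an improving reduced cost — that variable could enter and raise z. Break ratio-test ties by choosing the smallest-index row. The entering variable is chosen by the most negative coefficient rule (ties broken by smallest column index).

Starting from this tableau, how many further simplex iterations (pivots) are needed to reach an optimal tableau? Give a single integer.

pivot: x4 in, s2 out → z = 7/2
pivot: x1 in, s3 out → z = 123/10
No improving column remains; optimal.

2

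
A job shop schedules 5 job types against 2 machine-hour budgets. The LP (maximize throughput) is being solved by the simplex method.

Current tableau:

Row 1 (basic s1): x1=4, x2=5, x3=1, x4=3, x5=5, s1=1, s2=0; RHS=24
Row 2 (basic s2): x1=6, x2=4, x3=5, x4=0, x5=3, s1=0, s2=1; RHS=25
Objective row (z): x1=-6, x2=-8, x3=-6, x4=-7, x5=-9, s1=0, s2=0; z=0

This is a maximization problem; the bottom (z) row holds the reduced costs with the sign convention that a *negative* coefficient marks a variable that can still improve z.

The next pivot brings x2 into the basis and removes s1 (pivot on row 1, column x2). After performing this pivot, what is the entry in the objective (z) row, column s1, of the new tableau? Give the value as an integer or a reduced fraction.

8/5

Pivot element is row 1, column x2: 5.
Normalize row 1: new (row 1, s1) = 1/5 = 1/5.
z-row ← z-row − (-8)·(new row 1): 0 − (-8)·(1/5) = 8/5.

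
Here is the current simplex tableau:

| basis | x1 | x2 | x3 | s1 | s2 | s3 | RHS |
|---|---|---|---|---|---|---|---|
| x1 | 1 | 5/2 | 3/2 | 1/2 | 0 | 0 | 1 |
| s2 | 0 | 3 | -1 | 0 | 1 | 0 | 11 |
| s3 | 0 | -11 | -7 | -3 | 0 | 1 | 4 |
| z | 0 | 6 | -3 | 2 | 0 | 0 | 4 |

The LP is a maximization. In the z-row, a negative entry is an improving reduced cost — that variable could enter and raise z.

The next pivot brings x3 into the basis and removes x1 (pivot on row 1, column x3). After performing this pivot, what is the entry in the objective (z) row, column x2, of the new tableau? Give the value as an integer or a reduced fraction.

Pivot element is row 1, column x3: 3/2.
Normalize row 1: new (row 1, x2) = (5/2)/(3/2) = 5/3.
z-row ← z-row − (-3)·(new row 1): 6 − (-3)·(5/3) = 11.

11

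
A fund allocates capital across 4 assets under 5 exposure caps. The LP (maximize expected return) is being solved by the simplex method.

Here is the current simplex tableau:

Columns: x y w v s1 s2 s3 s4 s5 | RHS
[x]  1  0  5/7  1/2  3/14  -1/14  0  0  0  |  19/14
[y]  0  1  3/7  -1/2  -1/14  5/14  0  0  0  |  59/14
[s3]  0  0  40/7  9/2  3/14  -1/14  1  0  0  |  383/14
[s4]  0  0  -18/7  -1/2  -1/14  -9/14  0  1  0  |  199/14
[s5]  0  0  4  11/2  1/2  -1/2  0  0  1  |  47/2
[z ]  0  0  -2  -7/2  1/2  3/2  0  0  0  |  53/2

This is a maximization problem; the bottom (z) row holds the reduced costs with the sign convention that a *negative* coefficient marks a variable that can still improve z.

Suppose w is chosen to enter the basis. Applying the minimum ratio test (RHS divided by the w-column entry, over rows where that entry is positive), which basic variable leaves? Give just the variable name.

x

Ratios: row 1 (x): (19/14)/(5/7) = 19/10; row 2 (y): (59/14)/(3/7) = 59/6; row 3 (s3): (383/14)/(40/7) = 383/80; row 4 (s4): entry -18/7 ≤ 0, skip; row 5 (s5): (47/2)/4 = 47/8.
Minimum ratio 19/10 is in the x row, so x leaves.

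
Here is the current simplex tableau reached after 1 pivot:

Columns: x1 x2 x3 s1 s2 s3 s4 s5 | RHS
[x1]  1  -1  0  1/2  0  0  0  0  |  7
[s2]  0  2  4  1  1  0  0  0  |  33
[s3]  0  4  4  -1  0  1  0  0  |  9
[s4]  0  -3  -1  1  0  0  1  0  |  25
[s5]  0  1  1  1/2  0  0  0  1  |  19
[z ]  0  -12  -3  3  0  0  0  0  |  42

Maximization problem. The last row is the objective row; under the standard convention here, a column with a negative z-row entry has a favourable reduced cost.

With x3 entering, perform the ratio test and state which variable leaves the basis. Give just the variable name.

s3

Ratios: row 1 (x1): entry 0 ≤ 0, skip; row 2 (s2): 33/4 = 33/4; row 3 (s3): 9/4 = 9/4; row 4 (s4): entry -1 ≤ 0, skip; row 5 (s5): 19/1 = 19.
Minimum ratio 9/4 is in the s3 row, so s3 leaves.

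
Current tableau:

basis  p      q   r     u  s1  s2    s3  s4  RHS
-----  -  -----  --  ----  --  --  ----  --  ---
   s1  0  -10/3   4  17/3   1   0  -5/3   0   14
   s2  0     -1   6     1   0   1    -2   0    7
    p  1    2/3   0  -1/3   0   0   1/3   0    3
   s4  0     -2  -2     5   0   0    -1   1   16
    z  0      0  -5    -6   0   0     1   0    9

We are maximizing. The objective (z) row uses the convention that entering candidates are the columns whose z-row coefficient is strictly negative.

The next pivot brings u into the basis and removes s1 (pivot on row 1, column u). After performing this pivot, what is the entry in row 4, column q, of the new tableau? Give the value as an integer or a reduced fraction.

Pivot element is row 1, column u: 17/3.
Normalize row 1: new (row 1, q) = (-10/3)/(17/3) = -10/17.
row 4 ← row 4 − 5·(new row 1): -2 − 5·(-10/17) = 16/17.

16/17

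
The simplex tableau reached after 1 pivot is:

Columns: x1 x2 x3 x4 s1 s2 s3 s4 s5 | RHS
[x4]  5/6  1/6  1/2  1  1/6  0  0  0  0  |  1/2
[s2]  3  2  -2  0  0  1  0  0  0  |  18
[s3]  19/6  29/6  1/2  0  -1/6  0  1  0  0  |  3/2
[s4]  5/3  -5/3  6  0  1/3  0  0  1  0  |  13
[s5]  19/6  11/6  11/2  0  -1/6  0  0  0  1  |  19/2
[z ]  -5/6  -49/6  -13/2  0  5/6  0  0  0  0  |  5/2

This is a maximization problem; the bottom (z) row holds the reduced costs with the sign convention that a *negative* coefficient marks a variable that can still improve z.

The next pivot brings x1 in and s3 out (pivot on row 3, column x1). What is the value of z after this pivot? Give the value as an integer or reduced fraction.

Minimum ratio for x1: (3/2)/(19/6) = 9/19.
z changes by −(z-row coeff of x1)·ratio = −(-5/6)·(9/19) = 15/38.
New z = 5/2 + (15/38) = 55/19.

55/19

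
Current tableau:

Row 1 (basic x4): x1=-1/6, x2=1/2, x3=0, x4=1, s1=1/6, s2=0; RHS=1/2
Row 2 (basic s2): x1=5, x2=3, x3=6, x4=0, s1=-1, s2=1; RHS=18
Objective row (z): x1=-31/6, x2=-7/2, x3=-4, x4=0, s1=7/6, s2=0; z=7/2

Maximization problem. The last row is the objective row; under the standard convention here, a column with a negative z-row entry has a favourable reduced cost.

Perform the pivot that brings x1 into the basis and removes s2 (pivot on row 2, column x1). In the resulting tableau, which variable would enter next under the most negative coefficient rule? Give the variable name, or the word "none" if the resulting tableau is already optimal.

x2

Pivot element 5. New z-row = old z-row − (-31/6)·(row 2/5).
Updated z-row coefficients: x1: 0, x2: -2/5, x3: 11/5, x4: 0, s1: 2/15, s2: 31/30.
The most negative is -2/5 in column x2, so x2 would enter next.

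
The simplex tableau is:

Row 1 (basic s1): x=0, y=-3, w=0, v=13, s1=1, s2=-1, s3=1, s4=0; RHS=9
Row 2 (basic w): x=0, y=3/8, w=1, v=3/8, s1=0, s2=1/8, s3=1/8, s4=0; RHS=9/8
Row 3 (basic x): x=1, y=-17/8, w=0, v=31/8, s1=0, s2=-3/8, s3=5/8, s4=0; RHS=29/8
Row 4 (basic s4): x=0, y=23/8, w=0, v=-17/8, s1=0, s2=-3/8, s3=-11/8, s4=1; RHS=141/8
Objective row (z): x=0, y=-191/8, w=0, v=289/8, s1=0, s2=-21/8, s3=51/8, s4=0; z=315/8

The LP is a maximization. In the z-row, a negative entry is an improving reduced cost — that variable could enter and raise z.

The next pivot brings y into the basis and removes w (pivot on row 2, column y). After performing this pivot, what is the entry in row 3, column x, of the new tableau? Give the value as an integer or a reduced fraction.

Pivot element is row 2, column y: 3/8.
Normalize row 2: new (row 2, x) = 0/(3/8) = 0.
row 3 ← row 3 − (-17/8)·(new row 2): 1 − (-17/8)·0 = 1.

1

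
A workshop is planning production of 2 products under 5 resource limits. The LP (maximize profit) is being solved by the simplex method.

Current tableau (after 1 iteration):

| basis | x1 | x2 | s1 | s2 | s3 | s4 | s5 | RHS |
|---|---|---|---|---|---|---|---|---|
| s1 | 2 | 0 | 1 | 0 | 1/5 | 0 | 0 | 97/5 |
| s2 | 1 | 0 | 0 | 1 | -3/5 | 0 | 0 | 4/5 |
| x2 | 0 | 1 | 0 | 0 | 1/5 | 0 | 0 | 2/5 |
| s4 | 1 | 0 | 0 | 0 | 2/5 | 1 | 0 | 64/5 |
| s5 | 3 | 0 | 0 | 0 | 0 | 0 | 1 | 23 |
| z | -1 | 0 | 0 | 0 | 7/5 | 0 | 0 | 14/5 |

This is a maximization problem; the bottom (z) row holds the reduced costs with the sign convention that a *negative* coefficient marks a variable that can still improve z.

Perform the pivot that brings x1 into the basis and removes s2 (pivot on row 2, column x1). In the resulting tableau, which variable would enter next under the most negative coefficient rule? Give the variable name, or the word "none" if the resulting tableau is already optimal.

Pivot element 1. New z-row = old z-row − (-1)·(row 2/1).
Updated z-row coefficients: x1: 0, x2: 0, s1: 0, s2: 1, s3: 4/5, s4: 0, s5: 0.
No coefficient is strictly negative; the tableau after this pivot is optimal.

none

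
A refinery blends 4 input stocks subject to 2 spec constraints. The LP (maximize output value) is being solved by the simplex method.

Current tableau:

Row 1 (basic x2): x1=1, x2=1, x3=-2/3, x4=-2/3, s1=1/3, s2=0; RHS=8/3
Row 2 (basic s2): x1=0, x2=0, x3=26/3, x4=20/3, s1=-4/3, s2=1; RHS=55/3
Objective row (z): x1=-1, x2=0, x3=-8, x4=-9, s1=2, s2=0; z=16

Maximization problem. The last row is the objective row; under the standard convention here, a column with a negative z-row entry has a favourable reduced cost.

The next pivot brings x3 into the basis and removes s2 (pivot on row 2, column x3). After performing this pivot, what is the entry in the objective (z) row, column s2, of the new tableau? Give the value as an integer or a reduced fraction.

Pivot element is row 2, column x3: 26/3.
Normalize row 2: new (row 2, s2) = 1/(26/3) = 3/26.
z-row ← z-row − (-8)·(new row 2): 0 − (-8)·(3/26) = 12/13.

12/13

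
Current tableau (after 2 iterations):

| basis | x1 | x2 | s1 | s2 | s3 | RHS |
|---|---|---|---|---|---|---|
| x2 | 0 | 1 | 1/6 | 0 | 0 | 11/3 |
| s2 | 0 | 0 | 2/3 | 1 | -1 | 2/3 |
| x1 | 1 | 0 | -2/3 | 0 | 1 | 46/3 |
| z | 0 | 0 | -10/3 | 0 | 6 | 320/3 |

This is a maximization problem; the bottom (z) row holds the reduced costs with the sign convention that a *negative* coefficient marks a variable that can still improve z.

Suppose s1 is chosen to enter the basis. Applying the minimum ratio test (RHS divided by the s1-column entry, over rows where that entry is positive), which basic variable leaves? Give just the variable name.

s2

Ratios: row 1 (x2): (11/3)/(1/6) = 22; row 2 (s2): (2/3)/(2/3) = 1; row 3 (x1): entry -2/3 ≤ 0, skip.
Minimum ratio 1 is in the s2 row, so s2 leaves.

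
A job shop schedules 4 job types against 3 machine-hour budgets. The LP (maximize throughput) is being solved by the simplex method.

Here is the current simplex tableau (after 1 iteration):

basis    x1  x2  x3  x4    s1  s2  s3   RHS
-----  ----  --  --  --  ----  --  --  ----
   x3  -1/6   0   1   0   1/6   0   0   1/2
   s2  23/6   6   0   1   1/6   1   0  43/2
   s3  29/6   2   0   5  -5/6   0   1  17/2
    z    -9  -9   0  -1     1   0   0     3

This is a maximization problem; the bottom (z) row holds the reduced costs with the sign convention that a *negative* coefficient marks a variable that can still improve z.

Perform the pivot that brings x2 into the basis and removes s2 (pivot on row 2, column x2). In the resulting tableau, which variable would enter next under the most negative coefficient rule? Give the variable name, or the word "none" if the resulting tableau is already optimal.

Pivot element 6. New z-row = old z-row − (-9)·(row 2/6).
Updated z-row coefficients: x1: -13/4, x2: 0, x3: 0, x4: 1/2, s1: 5/4, s2: 3/2, s3: 0.
The most negative is -13/4 in column x1, so x1 would enter next.

x1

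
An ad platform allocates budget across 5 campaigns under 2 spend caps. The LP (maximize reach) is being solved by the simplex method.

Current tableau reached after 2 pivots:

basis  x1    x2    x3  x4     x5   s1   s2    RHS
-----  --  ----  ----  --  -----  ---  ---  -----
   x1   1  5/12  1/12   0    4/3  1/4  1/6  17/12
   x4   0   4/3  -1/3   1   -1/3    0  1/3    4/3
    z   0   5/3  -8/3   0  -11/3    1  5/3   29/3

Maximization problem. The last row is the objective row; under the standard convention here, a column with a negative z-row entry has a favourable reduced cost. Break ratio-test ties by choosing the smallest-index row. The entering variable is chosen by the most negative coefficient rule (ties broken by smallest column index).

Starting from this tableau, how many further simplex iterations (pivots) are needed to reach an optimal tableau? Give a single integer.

pivot: x5 in, x1 out → z = 217/16
pivot: x3 in, x5 out → z = 55
No improving column remains; optimal.

2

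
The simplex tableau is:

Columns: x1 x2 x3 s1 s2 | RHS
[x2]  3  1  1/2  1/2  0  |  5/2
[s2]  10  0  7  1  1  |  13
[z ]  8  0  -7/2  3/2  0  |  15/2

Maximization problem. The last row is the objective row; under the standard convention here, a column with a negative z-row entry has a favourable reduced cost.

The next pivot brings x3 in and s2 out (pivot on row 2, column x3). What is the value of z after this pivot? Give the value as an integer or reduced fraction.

Minimum ratio for x3: 13/7 = 13/7.
z changes by −(z-row coeff of x3)·ratio = −(-7/2)·(13/7) = 13/2.
New z = 15/2 + (13/2) = 14.

14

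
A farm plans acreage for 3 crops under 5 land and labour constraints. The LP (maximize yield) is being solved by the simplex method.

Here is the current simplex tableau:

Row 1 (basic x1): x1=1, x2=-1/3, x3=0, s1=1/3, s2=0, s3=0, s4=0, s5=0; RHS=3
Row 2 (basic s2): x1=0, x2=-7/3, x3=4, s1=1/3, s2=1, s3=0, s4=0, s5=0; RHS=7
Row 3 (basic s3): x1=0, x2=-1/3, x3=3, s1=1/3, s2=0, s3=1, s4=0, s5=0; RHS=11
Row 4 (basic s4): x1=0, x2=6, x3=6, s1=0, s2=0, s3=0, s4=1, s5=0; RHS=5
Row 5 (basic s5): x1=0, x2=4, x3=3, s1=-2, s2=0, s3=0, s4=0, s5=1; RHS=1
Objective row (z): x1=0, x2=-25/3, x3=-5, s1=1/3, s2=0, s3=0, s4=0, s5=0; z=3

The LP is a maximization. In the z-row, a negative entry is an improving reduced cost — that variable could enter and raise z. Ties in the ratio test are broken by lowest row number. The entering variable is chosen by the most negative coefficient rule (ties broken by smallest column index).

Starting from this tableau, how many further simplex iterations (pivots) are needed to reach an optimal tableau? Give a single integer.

2

pivot: x2 in, s5 out → z = 61/12
pivot: s1 in, s4 out → z = 86/9
No improving column remains; optimal.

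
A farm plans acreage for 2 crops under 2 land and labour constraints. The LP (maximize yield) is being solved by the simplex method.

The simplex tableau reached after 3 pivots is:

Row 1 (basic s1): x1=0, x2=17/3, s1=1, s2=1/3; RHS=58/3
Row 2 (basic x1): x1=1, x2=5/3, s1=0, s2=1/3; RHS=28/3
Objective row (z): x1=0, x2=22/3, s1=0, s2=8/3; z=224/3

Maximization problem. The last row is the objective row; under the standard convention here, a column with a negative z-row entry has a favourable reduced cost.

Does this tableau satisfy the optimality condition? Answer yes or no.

No objective-row coefficient is strictly negative, so no entering variable exists; the tableau is optimal.

yes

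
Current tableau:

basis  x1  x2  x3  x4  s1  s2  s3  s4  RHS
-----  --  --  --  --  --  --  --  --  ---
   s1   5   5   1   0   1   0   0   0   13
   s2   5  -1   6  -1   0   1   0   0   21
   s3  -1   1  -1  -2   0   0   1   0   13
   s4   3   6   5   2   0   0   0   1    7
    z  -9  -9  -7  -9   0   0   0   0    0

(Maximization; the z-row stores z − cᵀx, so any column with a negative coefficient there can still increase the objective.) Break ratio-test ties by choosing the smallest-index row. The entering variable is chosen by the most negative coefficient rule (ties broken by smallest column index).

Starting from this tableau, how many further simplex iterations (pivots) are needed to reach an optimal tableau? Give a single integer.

pivot: x1 in, s4 out → z = 21
pivot: x4 in, x1 out → z = 63/2
No improving column remains; optimal.

2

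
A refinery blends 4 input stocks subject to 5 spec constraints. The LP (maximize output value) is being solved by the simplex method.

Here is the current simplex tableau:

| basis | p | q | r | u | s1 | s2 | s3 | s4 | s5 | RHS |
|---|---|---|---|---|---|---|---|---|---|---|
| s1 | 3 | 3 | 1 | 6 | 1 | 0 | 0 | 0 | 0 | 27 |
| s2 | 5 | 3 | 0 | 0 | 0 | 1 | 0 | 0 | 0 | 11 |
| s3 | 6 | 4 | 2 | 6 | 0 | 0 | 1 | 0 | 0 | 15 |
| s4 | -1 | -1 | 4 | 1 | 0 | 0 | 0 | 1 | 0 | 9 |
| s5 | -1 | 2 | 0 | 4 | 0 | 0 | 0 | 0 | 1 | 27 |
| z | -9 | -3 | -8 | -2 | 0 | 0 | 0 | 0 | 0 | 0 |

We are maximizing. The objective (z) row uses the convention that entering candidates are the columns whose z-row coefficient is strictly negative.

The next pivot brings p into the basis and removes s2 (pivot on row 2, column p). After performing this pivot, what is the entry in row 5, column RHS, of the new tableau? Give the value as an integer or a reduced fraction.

Pivot element is row 2, column p: 5.
Normalize row 2: new (row 2, RHS) = 11/5 = 11/5.
row 5 ← row 5 − (-1)·(new row 2): 27 − (-1)·(11/5) = 146/5.

146/5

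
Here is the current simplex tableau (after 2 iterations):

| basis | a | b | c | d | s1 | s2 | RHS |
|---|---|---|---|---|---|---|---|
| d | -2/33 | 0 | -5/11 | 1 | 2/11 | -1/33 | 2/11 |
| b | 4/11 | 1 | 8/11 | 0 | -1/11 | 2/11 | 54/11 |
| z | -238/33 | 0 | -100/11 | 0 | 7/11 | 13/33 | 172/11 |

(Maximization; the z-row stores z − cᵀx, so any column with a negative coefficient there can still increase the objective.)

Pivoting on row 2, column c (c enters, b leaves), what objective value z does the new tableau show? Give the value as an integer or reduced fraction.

77

Minimum ratio for c: (54/11)/(8/11) = 27/4.
z changes by −(z-row coeff of c)·ratio = −(-100/11)·(27/4) = 675/11.
New z = 172/11 + (675/11) = 77.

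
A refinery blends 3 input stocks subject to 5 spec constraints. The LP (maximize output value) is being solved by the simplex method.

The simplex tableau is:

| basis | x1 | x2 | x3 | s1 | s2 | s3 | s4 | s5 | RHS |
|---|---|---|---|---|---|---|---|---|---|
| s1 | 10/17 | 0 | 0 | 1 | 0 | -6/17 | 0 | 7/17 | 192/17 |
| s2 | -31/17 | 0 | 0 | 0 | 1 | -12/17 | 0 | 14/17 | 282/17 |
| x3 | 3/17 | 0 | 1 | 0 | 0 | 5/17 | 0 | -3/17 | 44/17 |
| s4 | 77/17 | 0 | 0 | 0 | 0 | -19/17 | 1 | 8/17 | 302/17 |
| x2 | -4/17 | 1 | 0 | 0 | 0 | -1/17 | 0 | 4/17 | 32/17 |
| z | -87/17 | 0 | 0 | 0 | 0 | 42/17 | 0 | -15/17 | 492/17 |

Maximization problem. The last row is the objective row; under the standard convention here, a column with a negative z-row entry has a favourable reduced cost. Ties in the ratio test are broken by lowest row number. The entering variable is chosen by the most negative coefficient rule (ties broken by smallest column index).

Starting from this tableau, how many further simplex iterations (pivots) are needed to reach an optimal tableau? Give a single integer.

pivot: x1 in, s4 out → z = 3774/77
pivot: s5 in, x2 out → z = 264/5
No improving column remains; optimal.

2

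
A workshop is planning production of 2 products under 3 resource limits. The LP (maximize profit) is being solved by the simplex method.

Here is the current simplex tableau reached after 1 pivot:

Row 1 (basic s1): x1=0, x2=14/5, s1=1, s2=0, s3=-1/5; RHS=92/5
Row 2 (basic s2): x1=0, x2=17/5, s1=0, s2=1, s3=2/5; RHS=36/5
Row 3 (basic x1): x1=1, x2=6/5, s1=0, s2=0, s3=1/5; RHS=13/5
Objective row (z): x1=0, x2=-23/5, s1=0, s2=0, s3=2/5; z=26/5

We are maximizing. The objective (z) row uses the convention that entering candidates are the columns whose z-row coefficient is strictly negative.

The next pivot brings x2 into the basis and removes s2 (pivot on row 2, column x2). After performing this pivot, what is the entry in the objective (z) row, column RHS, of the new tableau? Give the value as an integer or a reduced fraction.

254/17

Pivot element is row 2, column x2: 17/5.
Normalize row 2: new (row 2, RHS) = (36/5)/(17/5) = 36/17.
z-row ← z-row − (-23/5)·(new row 2): 26/5 − (-23/5)·(36/17) = 254/17.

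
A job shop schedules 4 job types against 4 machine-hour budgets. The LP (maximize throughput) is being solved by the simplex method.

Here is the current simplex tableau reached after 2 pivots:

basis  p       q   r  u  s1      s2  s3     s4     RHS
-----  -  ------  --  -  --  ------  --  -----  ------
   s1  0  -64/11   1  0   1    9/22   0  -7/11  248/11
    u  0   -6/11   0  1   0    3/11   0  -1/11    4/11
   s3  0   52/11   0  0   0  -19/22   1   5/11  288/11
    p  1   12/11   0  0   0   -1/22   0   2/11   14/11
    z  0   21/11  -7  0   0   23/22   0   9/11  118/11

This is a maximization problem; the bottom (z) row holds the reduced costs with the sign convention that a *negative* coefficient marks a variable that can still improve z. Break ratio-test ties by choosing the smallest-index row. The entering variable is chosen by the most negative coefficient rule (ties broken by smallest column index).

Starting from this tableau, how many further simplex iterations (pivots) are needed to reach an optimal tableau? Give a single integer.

2

pivot: r in, s1 out → z = 1854/11
pivot: q in, p out → z = 1283/6
No improving column remains; optimal.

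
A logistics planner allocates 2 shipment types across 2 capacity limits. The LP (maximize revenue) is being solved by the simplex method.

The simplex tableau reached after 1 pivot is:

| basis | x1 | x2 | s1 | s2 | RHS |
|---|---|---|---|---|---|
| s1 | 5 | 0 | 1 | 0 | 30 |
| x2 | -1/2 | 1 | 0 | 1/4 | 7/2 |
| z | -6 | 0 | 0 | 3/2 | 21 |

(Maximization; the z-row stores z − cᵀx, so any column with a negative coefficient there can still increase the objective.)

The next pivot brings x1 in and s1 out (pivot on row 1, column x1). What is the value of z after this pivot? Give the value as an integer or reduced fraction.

57

Minimum ratio for x1: 30/5 = 6.
z changes by −(z-row coeff of x1)·ratio = −(-6)·6 = 36.
New z = 21 + 36 = 57.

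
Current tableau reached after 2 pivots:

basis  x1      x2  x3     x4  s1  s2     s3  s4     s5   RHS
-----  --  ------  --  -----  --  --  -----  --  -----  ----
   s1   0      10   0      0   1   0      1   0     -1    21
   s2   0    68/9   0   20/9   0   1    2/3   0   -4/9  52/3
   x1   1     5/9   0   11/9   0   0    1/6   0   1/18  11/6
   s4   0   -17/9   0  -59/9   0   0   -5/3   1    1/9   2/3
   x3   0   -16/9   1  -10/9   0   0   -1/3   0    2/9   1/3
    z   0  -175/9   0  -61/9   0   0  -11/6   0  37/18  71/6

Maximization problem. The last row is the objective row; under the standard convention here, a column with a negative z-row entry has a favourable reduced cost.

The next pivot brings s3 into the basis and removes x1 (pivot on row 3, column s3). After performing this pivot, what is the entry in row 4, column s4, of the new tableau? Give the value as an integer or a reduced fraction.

Pivot element is row 3, column s3: 1/6.
Normalize row 3: new (row 3, s4) = 0/(1/6) = 0.
row 4 ← row 4 − (-5/3)·(new row 3): 1 − (-5/3)·0 = 1.

1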